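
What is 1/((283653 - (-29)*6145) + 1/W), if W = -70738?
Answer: 70738/32670911203 ≈ 2.1652e-6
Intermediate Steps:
1/((283653 - (-29)*6145) + 1/W) = 1/((283653 - (-29)*6145) + 1/(-70738)) = 1/((283653 - 1*(-178205)) - 1/70738) = 1/((283653 + 178205) - 1/70738) = 1/(461858 - 1/70738) = 1/(32670911203/70738) = 70738/32670911203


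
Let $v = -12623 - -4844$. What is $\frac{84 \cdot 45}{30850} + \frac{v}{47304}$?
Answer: $- \frac{2039101}{48644280} \approx -0.041919$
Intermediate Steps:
$v = -7779$ ($v = -12623 + 4844 = -7779$)
$\frac{84 \cdot 45}{30850} + \frac{v}{47304} = \frac{84 \cdot 45}{30850} - \frac{7779}{47304} = 3780 \cdot \frac{1}{30850} - \frac{2593}{15768} = \frac{378}{3085} - \frac{2593}{15768} = - \frac{2039101}{48644280}$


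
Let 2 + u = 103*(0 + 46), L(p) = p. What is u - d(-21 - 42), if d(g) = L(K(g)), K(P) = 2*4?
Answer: 4728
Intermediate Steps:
K(P) = 8
d(g) = 8
u = 4736 (u = -2 + 103*(0 + 46) = -2 + 103*46 = -2 + 4738 = 4736)
u - d(-21 - 42) = 4736 - 1*8 = 4736 - 8 = 4728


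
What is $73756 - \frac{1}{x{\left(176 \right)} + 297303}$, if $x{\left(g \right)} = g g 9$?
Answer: $\frac{42489872771}{576087} \approx 73756.0$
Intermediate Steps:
$x{\left(g \right)} = 9 g^{2}$ ($x{\left(g \right)} = g^{2} \cdot 9 = 9 g^{2}$)
$73756 - \frac{1}{x{\left(176 \right)} + 297303} = 73756 - \frac{1}{9 \cdot 176^{2} + 297303} = 73756 - \frac{1}{9 \cdot 30976 + 297303} = 73756 - \frac{1}{278784 + 297303} = 73756 - \frac{1}{576087} = \frac{42489872771}{576087}$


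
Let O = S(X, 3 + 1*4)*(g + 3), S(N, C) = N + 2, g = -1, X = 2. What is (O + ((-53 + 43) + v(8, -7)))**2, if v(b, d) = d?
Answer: 81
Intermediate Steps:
S(N, C) = 2 + N
O = 8 (O = (2 + 2)*(-1 + 3) = 4*2 = 8)
(O + ((-53 + 43) + v(8, -7)))**2 = (8 + ((-53 + 43) - 7))**2 = (8 + (-10 - 7))**2 = (8 - 17)**2 = (-9)**2 = 81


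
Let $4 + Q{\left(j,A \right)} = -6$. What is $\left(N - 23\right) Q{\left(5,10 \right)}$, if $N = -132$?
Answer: $1550$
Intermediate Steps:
$Q{\left(j,A \right)} = -10$ ($Q{\left(j,A \right)} = -4 - 6 = -10$)
$\left(N - 23\right) Q{\left(5,10 \right)} = \left(-132 - 23\right) \left(-10\right) = \left(-155\right) \left(-10\right) = 1550$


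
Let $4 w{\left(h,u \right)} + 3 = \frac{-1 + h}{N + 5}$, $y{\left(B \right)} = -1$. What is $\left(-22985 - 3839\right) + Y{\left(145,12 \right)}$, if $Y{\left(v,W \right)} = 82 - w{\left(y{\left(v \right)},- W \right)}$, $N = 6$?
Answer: $- \frac{1176613}{44} \approx -26741.0$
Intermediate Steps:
$w{\left(h,u \right)} = - \frac{17}{22} + \frac{h}{44}$ ($w{\left(h,u \right)} = - \frac{3}{4} + \frac{\left(-1 + h\right) \frac{1}{6 + 5}}{4} = - \frac{3}{4} + \frac{\left(-1 + h\right) \frac{1}{11}}{4} = - \frac{3}{4} + \frac{- \frac{1}{11} + \frac{h}{11}}{4} = - \frac{3}{4} + \left(- \frac{1}{44} + \frac{h}{44}\right) = - \frac{17}{22} + \frac{h}{44}$)
$Y{\left(v,W \right)} = \frac{3643}{44}$ ($Y{\left(v,W \right)} = 82 - \left(- \frac{17}{22} + \frac{1}{44} \left(-1\right)\right) = 82 - \left(- \frac{17}{22} - \frac{1}{44}\right) = 82 - - \frac{35}{44} = 82 + \frac{35}{44} = \frac{3643}{44}$)
$\left(-22985 - 3839\right) + Y{\left(145,12 \right)} = \left(-22985 - 3839\right) + \frac{3643}{44} = -26824 + \frac{3643}{44} = - \frac{1176613}{44}$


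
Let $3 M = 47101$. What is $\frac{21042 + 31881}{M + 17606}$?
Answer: $\frac{158769}{99919} \approx 1.589$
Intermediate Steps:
$M = \frac{47101}{3}$ ($M = \frac{1}{3} \cdot 47101 = \frac{47101}{3} \approx 15700.0$)
$\frac{21042 + 31881}{M + 17606} = \frac{21042 + 31881}{\frac{47101}{3} + 17606} = \frac{52923}{\frac{99919}{3}} = 52923 \cdot \frac{3}{99919} = \frac{158769}{99919}$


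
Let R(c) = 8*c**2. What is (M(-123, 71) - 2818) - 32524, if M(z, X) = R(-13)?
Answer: -33990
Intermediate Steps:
M(z, X) = 1352 (M(z, X) = 8*(-13)**2 = 8*169 = 1352)
(M(-123, 71) - 2818) - 32524 = (1352 - 2818) - 32524 = -1466 - 32524 = -33990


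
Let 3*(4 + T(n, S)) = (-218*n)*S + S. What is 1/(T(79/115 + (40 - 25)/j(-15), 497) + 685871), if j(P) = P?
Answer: 345/240581726 ≈ 1.4340e-6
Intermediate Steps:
T(n, S) = -4 + S/3 - 218*S*n/3 (T(n, S) = -4 + ((-218*n)*S + S)/3 = -4 + (-218*S*n + S)/3 = -4 + (S - 218*S*n)/3 = -4 + (S/3 - 218*S*n/3) = -4 + S/3 - 218*S*n/3)
1/(T(79/115 + (40 - 25)/j(-15), 497) + 685871) = 1/((-4 + (1/3)*497 - 218/3*497*(79/115 + (40 - 25)/(-15))) + 685871) = 1/((-4 + 497/3 - 218/3*497*(79*(1/115) + 15*(-1/15))) + 685871) = 1/((-4 + 497/3 - 218/3*497*(79/115 - 1)) + 685871) = 1/((-4 + 497/3 - 218/3*497*(-36/115)) + 685871) = 1/((-4 + 497/3 + 1300152/115) + 685871) = 1/(3956231/345 + 685871) = 1/(240581726/345) = 345/240581726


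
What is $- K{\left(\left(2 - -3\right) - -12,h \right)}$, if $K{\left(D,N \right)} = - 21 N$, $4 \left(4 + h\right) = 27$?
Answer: $\frac{231}{4} \approx 57.75$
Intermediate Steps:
$h = \frac{11}{4}$ ($h = -4 + \frac{1}{4} \cdot 27 = -4 + \frac{27}{4} = \frac{11}{4} \approx 2.75$)
$- K{\left(\left(2 - -3\right) - -12,h \right)} = - \frac{\left(-21\right) 11}{4} = \left(-1\right) \left(- \frac{231}{4}\right) = \frac{231}{4}$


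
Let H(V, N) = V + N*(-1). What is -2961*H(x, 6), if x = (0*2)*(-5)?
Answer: 17766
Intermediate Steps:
x = 0 (x = 0*(-5) = 0)
H(V, N) = V - N
-2961*H(x, 6) = -2961*(0 - 1*6) = -2961*(0 - 6) = -2961*(-6) = 17766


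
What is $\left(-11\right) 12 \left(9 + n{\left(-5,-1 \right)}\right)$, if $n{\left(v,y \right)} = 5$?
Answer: $-1848$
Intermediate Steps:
$\left(-11\right) 12 \left(9 + n{\left(-5,-1 \right)}\right) = \left(-11\right) 12 \left(9 + 5\right) = \left(-132\right) 14 = -1848$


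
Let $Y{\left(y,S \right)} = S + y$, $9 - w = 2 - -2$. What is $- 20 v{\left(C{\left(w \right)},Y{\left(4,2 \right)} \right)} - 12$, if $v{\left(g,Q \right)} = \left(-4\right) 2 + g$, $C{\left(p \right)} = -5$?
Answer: $248$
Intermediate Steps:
$w = 5$ ($w = 9 - \left(2 - -2\right) = 9 - \left(2 + 2\right) = 9 - 4 = 5$)
$v{\left(g,Q \right)} = -8 + g$
$- 20 v{\left(C{\left(w \right)},Y{\left(4,2 \right)} \right)} - 12 = - 20 \left(-8 - 5\right) - 12 = \left(-20\right) \left(-13\right) - 12 = 260 - 12 = 248$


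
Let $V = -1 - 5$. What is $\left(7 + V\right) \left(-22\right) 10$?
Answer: $-220$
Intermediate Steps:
$V = -6$
$\left(7 + V\right) \left(-22\right) 10 = \left(7 - 6\right) \left(-22\right) 10 = 1 \left(-22\right) 10 = \left(-22\right) 10 = -220$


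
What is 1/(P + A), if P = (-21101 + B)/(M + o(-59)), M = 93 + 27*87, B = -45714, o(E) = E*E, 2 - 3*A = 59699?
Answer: -5923/117928592 ≈ -5.0225e-5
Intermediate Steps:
A = -19899 (A = ⅔ - ⅓*59699 = ⅔ - 59699/3 = -19899)
o(E) = E²
M = 2442 (M = 93 + 2349 = 2442)
P = -66815/5923 (P = (-21101 - 45714)/(2442 + (-59)²) = -66815/(2442 + 3481) = -66815/5923 ≈ -11.281)
1/(P + A) = 1/(-66815/5923 - 19899) = 1/(-117928592/5923) = -5923/117928592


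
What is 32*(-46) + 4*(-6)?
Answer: -1496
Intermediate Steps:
32*(-46) + 4*(-6) = -1472 - 24 = -1496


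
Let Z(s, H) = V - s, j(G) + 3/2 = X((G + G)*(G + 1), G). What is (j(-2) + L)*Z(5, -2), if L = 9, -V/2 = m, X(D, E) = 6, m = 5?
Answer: -405/2 ≈ -202.50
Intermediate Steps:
V = -10 (V = -2*5 = -10)
j(G) = 9/2 (j(G) = -3/2 + 6 = 9/2)
Z(s, H) = -10 - s
(j(-2) + L)*Z(5, -2) = (9/2 + 9)*(-10 - 1*5) = 27*(-10 - 5)/2 = (27/2)*(-15) = -405/2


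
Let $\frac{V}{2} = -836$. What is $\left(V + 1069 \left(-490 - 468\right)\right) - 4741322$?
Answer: $-5767096$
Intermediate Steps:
$V = -1672$ ($V = 2 \left(-836\right) = -1672$)
$\left(V + 1069 \left(-490 - 468\right)\right) - 4741322 = \left(-1672 + 1069 \left(-490 - 468\right)\right) - 4741322 = \left(-1672 + 1069 \left(-958\right)\right) - 4741322 = \left(-1672 - 1024102\right) - 4741322 = -1025774 - 4741322 = -5767096$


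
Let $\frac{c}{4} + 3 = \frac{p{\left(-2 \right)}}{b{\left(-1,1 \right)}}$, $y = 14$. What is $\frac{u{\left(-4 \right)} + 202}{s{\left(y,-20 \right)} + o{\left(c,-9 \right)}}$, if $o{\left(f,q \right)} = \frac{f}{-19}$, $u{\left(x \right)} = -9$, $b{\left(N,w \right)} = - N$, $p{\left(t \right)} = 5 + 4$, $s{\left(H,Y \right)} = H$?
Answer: $\frac{3667}{242} \approx 15.153$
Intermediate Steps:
$p{\left(t \right)} = 9$
$c = 24$ ($c = -12 + 4 \frac{9}{\left(-1\right) \left(-1\right)} = -12 + 4 \cdot \frac{9}{1} = -12 + 4 \cdot 9 \cdot 1 = -12 + 4 \cdot 9 = -12 + 36 = 24$)
$o{\left(f,q \right)} = - \frac{f}{19}$ ($o{\left(f,q \right)} = f \left(- \frac{1}{19}\right) = - \frac{f}{19}$)
$\frac{u{\left(-4 \right)} + 202}{s{\left(y,-20 \right)} + o{\left(c,-9 \right)}} = \frac{-9 + 202}{14 - \frac{24}{19}} = \frac{193}{14 - \frac{24}{19}} = \frac{193}{\frac{242}{19}} = 193 \cdot \frac{19}{242} = \frac{3667}{242}$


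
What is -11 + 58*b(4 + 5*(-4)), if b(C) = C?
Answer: -939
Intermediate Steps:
-11 + 58*b(4 + 5*(-4)) = -11 + 58*(4 + 5*(-4)) = -11 + 58*(4 - 20) = -11 + 58*(-16) = -11 - 928 = -939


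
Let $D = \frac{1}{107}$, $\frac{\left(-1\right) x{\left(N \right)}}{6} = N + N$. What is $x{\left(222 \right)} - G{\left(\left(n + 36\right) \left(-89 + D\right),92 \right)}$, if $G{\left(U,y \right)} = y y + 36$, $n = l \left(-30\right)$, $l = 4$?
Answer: $-11164$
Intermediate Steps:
$x{\left(N \right)} = - 12 N$ ($x{\left(N \right)} = - 6 \left(N + N\right) = - 6 \cdot 2 N = - 12 N$)
$D = \frac{1}{107} \approx 0.0093458$
$n = -120$ ($n = 4 \left(-30\right) = -120$)
$G{\left(U,y \right)} = 36 + y^{2}$ ($G{\left(U,y \right)} = y^{2} + 36 = 36 + y^{2}$)
$x{\left(222 \right)} - G{\left(\left(n + 36\right) \left(-89 + D\right),92 \right)} = \left(-12\right) 222 - \left(36 + 92^{2}\right) = -2664 - \left(36 + 8464\right) = -2664 - 8500 = -11164$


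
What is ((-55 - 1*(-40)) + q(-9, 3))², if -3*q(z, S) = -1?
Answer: 1936/9 ≈ 215.11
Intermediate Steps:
q(z, S) = ⅓ (q(z, S) = -⅓*(-1) = ⅓)
((-55 - 1*(-40)) + q(-9, 3))² = ((-55 - 1*(-40)) + ⅓)² = ((-55 + 40) + ⅓)² = (-15 + ⅓)² = (-44/3)² = 1936/9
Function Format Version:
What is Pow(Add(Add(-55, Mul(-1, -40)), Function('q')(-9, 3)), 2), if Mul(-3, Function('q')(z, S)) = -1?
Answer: Rational(1936, 9) ≈ 215.11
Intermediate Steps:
Function('q')(z, S) = Rational(1, 3) (Function('q')(z, S) = Mul(Rational(-1, 3), -1) = Rational(1, 3))
Pow(Add(Add(-55, Mul(-1, -40)), Function('q')(-9, 3)), 2) = Pow(Add(Add(-55, Mul(-1, -40)), Rational(1, 3)), 2) = Pow(Add(Add(-55, 40), Rational(1, 3)), 2) = Pow(Add(-15, Rational(1, 3)), 2) = Pow(Rational(-44, 3), 2) = Rational(1936, 9)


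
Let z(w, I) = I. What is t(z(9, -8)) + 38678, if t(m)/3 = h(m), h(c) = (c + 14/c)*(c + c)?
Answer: 39146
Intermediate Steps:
h(c) = 2*c*(c + 14/c) (h(c) = (c + 14/c)*(2*c) = 2*c*(c + 14/c))
t(m) = 84 + 6*m² (t(m) = 3*(28 + 2*m²) = 84 + 6*m²)
t(z(9, -8)) + 38678 = (84 + 6*(-8)²) + 38678 = (84 + 6*64) + 38678 = (84 + 384) + 38678 = 468 + 38678 = 39146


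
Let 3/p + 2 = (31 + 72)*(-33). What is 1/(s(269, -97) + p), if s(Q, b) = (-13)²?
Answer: 3401/574766 ≈ 0.0059172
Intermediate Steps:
s(Q, b) = 169
p = -3/3401 (p = 3/(-2 + (31 + 72)*(-33)) = 3/(-2 + 103*(-33)) = 3/(-2 - 3399) = 3/(-3401) = 3*(-1/3401) = -3/3401 ≈ -0.00088209)
1/(s(269, -97) + p) = 1/(169 - 3/3401) = 1/(574766/3401) = 3401/574766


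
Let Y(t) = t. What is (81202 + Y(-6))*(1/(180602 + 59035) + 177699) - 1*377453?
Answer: 3457499542711183/239637 ≈ 1.4428e+10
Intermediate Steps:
(81202 + Y(-6))*(1/(180602 + 59035) + 177699) - 1*377453 = (81202 - 6)*(1/(180602 + 59035) + 177699) - 1*377453 = 81196*(1/239637 + 177699) - 377453 = 81196*(42583255264/239637) - 377453 = 3457589994415744/239637 - 377453 = 3457499542711183/239637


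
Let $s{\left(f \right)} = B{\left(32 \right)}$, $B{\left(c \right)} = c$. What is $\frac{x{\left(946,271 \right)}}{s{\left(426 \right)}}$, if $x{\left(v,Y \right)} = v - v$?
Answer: $0$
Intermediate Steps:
$x{\left(v,Y \right)} = 0$
$s{\left(f \right)} = 32$
$\frac{x{\left(946,271 \right)}}{s{\left(426 \right)}} = \frac{0}{32} = 0 \cdot \frac{1}{32} = 0$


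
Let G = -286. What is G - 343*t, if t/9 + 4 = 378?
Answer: -1154824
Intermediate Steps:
t = 3366 (t = -36 + 9*378 = -36 + 3402 = 3366)
G - 343*t = -286 - 343*3366 = -286 - 1154538 = -1154824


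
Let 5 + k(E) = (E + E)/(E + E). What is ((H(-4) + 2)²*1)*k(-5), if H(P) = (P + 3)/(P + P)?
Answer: -289/16 ≈ -18.063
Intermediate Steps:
H(P) = (3 + P)/(2*P) (H(P) = (3 + P)/((2*P)) = (3 + P)*(1/(2*P)) = (3 + P)/(2*P))
k(E) = -4 (k(E) = -5 + (E + E)/(E + E) = -5 + (2*E)/((2*E)) = -5 + (2*E)*(1/(2*E)) = -5 + 1 = -4)
((H(-4) + 2)²*1)*k(-5) = (((½)*(3 - 4)/(-4) + 2)²*1)*(-4) = (((½)*(-¼)*(-1) + 2)²*1)*(-4) = ((⅛ + 2)²*1)*(-4) = ((17/8)²*1)*(-4) = ((289/64)*1)*(-4) = (289/64)*(-4) = -289/16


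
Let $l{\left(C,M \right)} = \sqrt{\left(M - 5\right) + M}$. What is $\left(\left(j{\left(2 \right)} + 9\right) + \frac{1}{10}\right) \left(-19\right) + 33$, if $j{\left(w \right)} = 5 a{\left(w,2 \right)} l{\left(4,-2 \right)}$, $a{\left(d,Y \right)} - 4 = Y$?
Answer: $- \frac{1399}{10} - 1710 i \approx -139.9 - 1710.0 i$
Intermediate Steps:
$a{\left(d,Y \right)} = 4 + Y$
$l{\left(C,M \right)} = \sqrt{-5 + 2 M}$ ($l{\left(C,M \right)} = \sqrt{\left(M - 5\right) + M} = \sqrt{\left(-5 + M\right) + M} = \sqrt{-5 + 2 M}$)
$j{\left(w \right)} = 90 i$ ($j{\left(w \right)} = 5 \left(4 + 2\right) \sqrt{-5 + 2 \left(-2\right)} = 5 \cdot 6 \sqrt{-5 - 4} = 30 \sqrt{-9} = 30 \cdot 3 i = 90 i$)
$\left(\left(j{\left(2 \right)} + 9\right) + \frac{1}{10}\right) \left(-19\right) + 33 = \left(\left(90 i + 9\right) + \frac{1}{10}\right) \left(-19\right) + 33 = \left(\left(9 + 90 i\right) + \frac{1}{10}\right) \left(-19\right) + 33 = \left(\frac{91}{10} + 90 i\right) \left(-19\right) + 33 = \left(- \frac{1729}{10} - 1710 i\right) + 33 = - \frac{1399}{10} - 1710 i$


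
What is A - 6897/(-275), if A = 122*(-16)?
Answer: -48173/25 ≈ -1926.9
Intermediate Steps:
A = -1952
A - 6897/(-275) = -1952 - 6897/(-275) = -1952 - 6897*(-1)/275 = -1952 - 1*(-627/25) = -1952 + 627/25 = -48173/25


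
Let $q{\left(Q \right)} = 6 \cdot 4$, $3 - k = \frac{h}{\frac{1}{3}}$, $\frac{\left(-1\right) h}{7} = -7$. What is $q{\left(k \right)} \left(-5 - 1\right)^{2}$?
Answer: $864$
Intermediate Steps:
$h = 49$ ($h = \left(-7\right) \left(-7\right) = 49$)
$k = -144$ ($k = 3 - \frac{49}{\frac{1}{3}} = 3 - 49 \frac{1}{\frac{1}{3}} = 3 - 49 \cdot 3 = 3 - 147 = -144$)
$q{\left(Q \right)} = 24$
$q{\left(k \right)} \left(-5 - 1\right)^{2} = 24 \left(-5 - 1\right)^{2} = 24 \left(-6\right)^{2} = 24 \cdot 36 = 864$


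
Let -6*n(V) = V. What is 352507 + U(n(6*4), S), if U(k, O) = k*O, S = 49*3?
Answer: 351919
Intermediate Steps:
n(V) = -V/6
S = 147
U(k, O) = O*k
352507 + U(n(6*4), S) = 352507 + 147*(-4) = 352507 - 588 = 351919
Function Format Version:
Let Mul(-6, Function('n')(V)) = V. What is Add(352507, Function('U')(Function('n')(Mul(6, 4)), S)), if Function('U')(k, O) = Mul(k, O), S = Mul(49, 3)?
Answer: 351919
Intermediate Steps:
Function('n')(V) = Mul(Rational(-1, 6), V)
S = 147
Function('U')(k, O) = Mul(O, k)
Add(352507, Function('U')(Function('n')(Mul(6, 4)), S)) = Add(352507, Mul(147, Mul(Rational(-1, 6), Mul(6, 4)))) = Add(352507, Mul(147, Mul(Rational(-1, 6), 24))) = Add(352507, Mul(147, -4)) = Add(352507, -588) = 351919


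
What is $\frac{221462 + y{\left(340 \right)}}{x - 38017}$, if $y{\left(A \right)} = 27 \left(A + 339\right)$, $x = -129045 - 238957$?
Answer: $- \frac{239795}{406019} \approx -0.5906$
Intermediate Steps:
$x = -368002$
$y{\left(A \right)} = 9153 + 27 A$ ($y{\left(A \right)} = 27 \left(339 + A\right) = 9153 + 27 A$)
$\frac{221462 + y{\left(340 \right)}}{x - 38017} = \frac{221462 + \left(9153 + 27 \cdot 340\right)}{-368002 - 38017} = \frac{221462 + \left(9153 + 9180\right)}{-368002 + \left(-246633 + 208616\right)} = \frac{221462 + 18333}{-368002 - 38017} = \frac{239795}{-406019} = 239795 \left(- \frac{1}{406019}\right) = - \frac{239795}{406019}$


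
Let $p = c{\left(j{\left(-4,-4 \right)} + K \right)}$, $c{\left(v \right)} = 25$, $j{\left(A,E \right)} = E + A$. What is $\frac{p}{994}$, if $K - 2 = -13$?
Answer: $\frac{25}{994} \approx 0.025151$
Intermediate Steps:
$K = -11$ ($K = 2 - 13 = -11$)
$j{\left(A,E \right)} = A + E$
$p = 25$
$\frac{p}{994} = \frac{25}{994}$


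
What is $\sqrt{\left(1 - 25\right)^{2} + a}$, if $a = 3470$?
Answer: $17 \sqrt{14} \approx 63.608$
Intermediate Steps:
$\sqrt{\left(1 - 25\right)^{2} + a} = \sqrt{\left(1 - 25\right)^{2} + 3470} = \sqrt{\left(-24\right)^{2} + 3470} = \sqrt{576 + 3470} = \sqrt{4046} = 17 \sqrt{14}$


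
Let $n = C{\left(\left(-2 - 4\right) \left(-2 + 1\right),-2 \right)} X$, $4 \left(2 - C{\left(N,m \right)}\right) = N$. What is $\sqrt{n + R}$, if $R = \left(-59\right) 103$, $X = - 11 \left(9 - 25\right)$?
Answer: $i \sqrt{5989} \approx 77.389 i$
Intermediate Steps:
$C{\left(N,m \right)} = 2 - \frac{N}{4}$
$X = 176$ ($X = \left(-11\right) \left(-16\right) = 176$)
$R = -6077$
$n = 88$ ($n = \left(2 - \frac{\left(-2 - 4\right) \left(-2 + 1\right)}{4}\right) 176 = \left(2 - \frac{\left(-6\right) \left(-1\right)}{4}\right) 176 = \left(2 - \frac{3}{2}\right) 176 = \frac{1}{2} \cdot 176 = 88$)
$\sqrt{n + R} = \sqrt{88 - 6077} = \sqrt{-5989} = i \sqrt{5989}$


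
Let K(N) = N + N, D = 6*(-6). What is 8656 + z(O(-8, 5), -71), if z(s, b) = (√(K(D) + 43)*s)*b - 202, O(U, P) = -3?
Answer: 8454 + 213*I*√29 ≈ 8454.0 + 1147.0*I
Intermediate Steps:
D = -36
K(N) = 2*N
z(s, b) = -202 + I*b*s*√29 (z(s, b) = (√(2*(-36) + 43)*s)*b - 202 = (√(-72 + 43)*s)*b - 202 = (√(-29)*s)*b - 202 = ((I*√29)*s)*b - 202 = (I*s*√29)*b - 202 = I*b*s*√29 - 202 = -202 + I*b*s*√29)
8656 + z(O(-8, 5), -71) = 8656 + (-202 + I*(-71)*(-3)*√29) = 8656 + (-202 + 213*I*√29) = 8454 + 213*I*√29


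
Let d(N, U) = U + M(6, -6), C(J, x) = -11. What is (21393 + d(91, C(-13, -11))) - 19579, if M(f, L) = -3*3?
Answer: 1794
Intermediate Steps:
M(f, L) = -9
d(N, U) = -9 + U (d(N, U) = U - 9 = -9 + U)
(21393 + d(91, C(-13, -11))) - 19579 = (21393 + (-9 - 11)) - 19579 = (21393 - 20) - 19579 = 21373 - 19579 = 1794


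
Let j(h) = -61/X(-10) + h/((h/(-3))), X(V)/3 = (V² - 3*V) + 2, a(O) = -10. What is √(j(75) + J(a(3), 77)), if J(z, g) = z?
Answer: I*√57299/66 ≈ 3.6269*I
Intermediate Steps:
X(V) = 6 - 9*V + 3*V² (X(V) = 3*((V² - 3*V) + 2) = 3*(2 + V² - 3*V) = 6 - 9*V + 3*V²)
j(h) = -1249/396 (j(h) = -61/(6 - 9*(-10) + 3*(-10)²) + h/((h/(-3))) = -61/(6 + 90 + 3*100) + h/((h*(-⅓))) = -61/(6 + 90 + 300) + h/((-h/3)) = -61/396 + h*(-3/h) = -61*1/396 - 3 = -61/396 - 3 = -1249/396)
√(j(75) + J(a(3), 77)) = √(-1249/396 - 10) = √(-5209/396) = I*√57299/66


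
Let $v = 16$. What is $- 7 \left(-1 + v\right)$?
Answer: $-105$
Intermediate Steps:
$- 7 \left(-1 + v\right) = - 7 \left(-1 + 16\right) = \left(-7\right) 15 = -105$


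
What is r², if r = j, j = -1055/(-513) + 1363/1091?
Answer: 3423328850176/313245060489 ≈ 10.929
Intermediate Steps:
j = 1850224/559683 (j = -1055*(-1/513) + 1363*(1/1091) = 1055/513 + 1363/1091 = 1850224/559683 ≈ 3.3058)
r = 1850224/559683 ≈ 3.3058
r² = (1850224/559683)² = 3423328850176/313245060489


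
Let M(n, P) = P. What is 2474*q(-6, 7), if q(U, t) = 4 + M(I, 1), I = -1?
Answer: 12370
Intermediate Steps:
q(U, t) = 5 (q(U, t) = 4 + 1 = 5)
2474*q(-6, 7) = 2474*5 = 12370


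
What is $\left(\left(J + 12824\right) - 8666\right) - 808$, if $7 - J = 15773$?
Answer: $-12416$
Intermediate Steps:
$J = -15766$ ($J = 7 - 15773 = -15766$)
$\left(\left(J + 12824\right) - 8666\right) - 808 = \left(\left(-15766 + 12824\right) - 8666\right) - 808 = \left(-2942 - 8666\right) - 808 = -11608 - 808 = -12416$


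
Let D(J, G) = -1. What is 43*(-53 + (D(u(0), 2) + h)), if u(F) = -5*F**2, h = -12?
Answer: -2838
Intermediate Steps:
43*(-53 + (D(u(0), 2) + h)) = 43*(-53 + (-1 - 12)) = 43*(-53 - 13) = 43*(-66) = -2838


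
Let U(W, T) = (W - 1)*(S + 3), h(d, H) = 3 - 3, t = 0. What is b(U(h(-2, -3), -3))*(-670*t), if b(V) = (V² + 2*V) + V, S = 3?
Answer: 0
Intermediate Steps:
h(d, H) = 0
U(W, T) = -6 + 6*W (U(W, T) = (W - 1)*(3 + 3) = (-1 + W)*6 = -6 + 6*W)
b(V) = V² + 3*V
b(U(h(-2, -3), -3))*(-670*t) = ((-6 + 6*0)*(3 + (-6 + 6*0)))*(-670*0) = ((-6 + 0)*(3 + (-6 + 0)))*0 = -6*(3 - 6)*0 = -6*(-3)*0 = 18*0 = 0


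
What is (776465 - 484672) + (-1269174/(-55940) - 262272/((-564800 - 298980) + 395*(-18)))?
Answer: 710828536460717/2435879330 ≈ 2.9182e+5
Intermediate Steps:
(776465 - 484672) + (-1269174/(-55940) - 262272/((-564800 - 298980) + 395*(-18))) = 291793 + (-1269174*(-1/55940) - 262272/(-863780 - 7110)) = 291793 + (634587/27970 - 262272/(-870890)) = 291793 + (634587/27970 - 262272*(-1/870890)) = 291793 + (634587/27970 + 131136/435445) = 291793 + 55999122027/2435879330 = 710828536460717/2435879330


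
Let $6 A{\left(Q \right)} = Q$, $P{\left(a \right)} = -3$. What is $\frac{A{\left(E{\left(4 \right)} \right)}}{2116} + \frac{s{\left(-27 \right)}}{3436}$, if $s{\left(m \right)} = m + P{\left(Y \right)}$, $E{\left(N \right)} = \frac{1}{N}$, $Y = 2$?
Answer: $- \frac{380021}{43623456} \approx -0.0087114$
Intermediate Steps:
$A{\left(Q \right)} = \frac{Q}{6}$
$s{\left(m \right)} = -3 + m$ ($s{\left(m \right)} = m - 3 = -3 + m$)
$\frac{A{\left(E{\left(4 \right)} \right)}}{2116} + \frac{s{\left(-27 \right)}}{3436} = \frac{\frac{1}{6} \cdot \frac{1}{4}}{2116} + \frac{-3 - 27}{3436} = \frac{1}{6} \cdot \frac{1}{4} \cdot \frac{1}{2116} - \frac{15}{1718} = \frac{1}{24} \cdot \frac{1}{2116} - \frac{15}{1718} = \frac{1}{50784} - \frac{15}{1718} = - \frac{380021}{43623456}$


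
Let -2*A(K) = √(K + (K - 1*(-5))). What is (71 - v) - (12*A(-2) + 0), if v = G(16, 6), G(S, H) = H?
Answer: 71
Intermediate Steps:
v = 6
A(K) = -√(5 + 2*K)/2 (A(K) = -√(K + (K - 1*(-5)))/2 = -√(K + (K + 5))/2 = -√(K + (5 + K))/2 = -√(5 + 2*K)/2)
(71 - v) - (12*A(-2) + 0) = (71 - 1*6) - (12*(-√(5 + 2*(-2))/2) + 0) = (71 - 6) - (12*(-√(5 - 4)/2) + 0) = 65 - (12*(-√1/2) + 0) = 65 - (12*(-½*1) + 0) = 65 - (12*(-½) + 0) = 65 - (-6 + 0) = 65 - 1*(-6) = 65 + 6 = 71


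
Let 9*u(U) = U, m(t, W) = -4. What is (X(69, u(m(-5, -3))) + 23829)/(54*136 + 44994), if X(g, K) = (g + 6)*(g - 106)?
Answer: 319/793 ≈ 0.40227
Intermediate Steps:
u(U) = U/9
X(g, K) = (-106 + g)*(6 + g) (X(g, K) = (6 + g)*(-106 + g) = (-106 + g)*(6 + g))
(X(69, u(m(-5, -3))) + 23829)/(54*136 + 44994) = ((-636 + 69**2 - 100*69) + 23829)/(54*136 + 44994) = ((-636 + 4761 - 6900) + 23829)/(7344 + 44994) = (-2775 + 23829)/52338 = 21054*(1/52338) = 319/793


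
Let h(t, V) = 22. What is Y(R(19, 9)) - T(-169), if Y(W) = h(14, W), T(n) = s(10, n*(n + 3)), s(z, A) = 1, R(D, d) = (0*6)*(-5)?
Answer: 21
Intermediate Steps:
R(D, d) = 0 (R(D, d) = 0*(-5) = 0)
T(n) = 1
Y(W) = 22
Y(R(19, 9)) - T(-169) = 22 - 1*1 = 22 - 1 = 21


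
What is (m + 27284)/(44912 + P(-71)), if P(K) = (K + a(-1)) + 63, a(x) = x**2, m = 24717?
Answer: 52001/44905 ≈ 1.1580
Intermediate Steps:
P(K) = 64 + K (P(K) = (K + (-1)**2) + 63 = (K + 1) + 63 = (1 + K) + 63 = 64 + K)
(m + 27284)/(44912 + P(-71)) = (24717 + 27284)/(44912 + (64 - 71)) = 52001/(44912 - 7) = 52001/44905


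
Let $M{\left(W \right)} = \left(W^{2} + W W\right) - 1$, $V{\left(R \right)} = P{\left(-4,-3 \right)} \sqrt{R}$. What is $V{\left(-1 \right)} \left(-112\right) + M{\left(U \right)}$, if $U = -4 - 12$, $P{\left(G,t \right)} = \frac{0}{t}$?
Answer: $511$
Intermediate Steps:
$P{\left(G,t \right)} = 0$
$V{\left(R \right)} = 0$ ($V{\left(R \right)} = 0 \sqrt{R} = 0$)
$U = -16$ ($U = -4 - 12 = -16$)
$M{\left(W \right)} = -1 + 2 W^{2}$ ($M{\left(W \right)} = \left(W^{2} + W^{2}\right) - 1 = 2 W^{2} - 1 = -1 + 2 W^{2}$)
$V{\left(-1 \right)} \left(-112\right) + M{\left(U \right)} = 0 \left(-112\right) - \left(1 - 2 \left(-16\right)^{2}\right) = 0 + \left(-1 + 2 \cdot 256\right) = 0 + \left(-1 + 512\right) = 0 + 511 = 511$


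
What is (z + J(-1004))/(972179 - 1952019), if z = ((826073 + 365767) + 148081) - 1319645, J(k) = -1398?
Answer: -9439/489920 ≈ -0.019266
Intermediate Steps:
z = 20276 (z = (1191840 + 148081) - 1319645 = 1339921 - 1319645 = 20276)
(z + J(-1004))/(972179 - 1952019) = (20276 - 1398)/(972179 - 1952019) = 18878/(-979840) = 18878*(-1/979840) = -9439/489920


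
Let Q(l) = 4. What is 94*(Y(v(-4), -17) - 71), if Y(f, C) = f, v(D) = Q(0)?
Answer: -6298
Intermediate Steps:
v(D) = 4
94*(Y(v(-4), -17) - 71) = 94*(4 - 71) = 94*(-67) = -6298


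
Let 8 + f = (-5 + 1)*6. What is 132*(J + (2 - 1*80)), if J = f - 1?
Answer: -14652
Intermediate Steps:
f = -32 (f = -8 + (-5 + 1)*6 = -8 - 4*6 = -8 - 24 = -32)
J = -33 (J = -32 - 1 = -33)
132*(J + (2 - 1*80)) = 132*(-33 + (2 - 1*80)) = 132*(-33 + (2 - 80)) = 132*(-33 - 78) = 132*(-111) = -14652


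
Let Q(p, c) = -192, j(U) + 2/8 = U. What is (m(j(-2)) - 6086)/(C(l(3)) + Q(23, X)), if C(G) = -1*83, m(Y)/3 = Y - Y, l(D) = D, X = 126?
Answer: 6086/275 ≈ 22.131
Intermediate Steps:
j(U) = -¼ + U
m(Y) = 0 (m(Y) = 3*(Y - Y) = 3*0 = 0)
C(G) = -83
(m(j(-2)) - 6086)/(C(l(3)) + Q(23, X)) = (0 - 6086)/(-83 - 192) = -6086/(-275) = -6086*(-1/275) = 6086/275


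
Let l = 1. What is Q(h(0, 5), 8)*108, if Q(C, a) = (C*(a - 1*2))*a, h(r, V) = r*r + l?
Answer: 5184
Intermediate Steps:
h(r, V) = 1 + r**2 (h(r, V) = r*r + 1 = r**2 + 1 = 1 + r**2)
Q(C, a) = C*a*(-2 + a) (Q(C, a) = (C*(a - 2))*a = (C*(-2 + a))*a = C*a*(-2 + a))
Q(h(0, 5), 8)*108 = ((1 + 0**2)*8*(-2 + 8))*108 = ((1 + 0)*8*6)*108 = (1*8*6)*108 = 48*108 = 5184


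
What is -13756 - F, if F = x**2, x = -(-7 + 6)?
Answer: -13757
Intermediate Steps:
x = 1 (x = -1*(-1) = 1)
F = 1 (F = 1**2 = 1)
-13756 - F = -13756 - 1*1 = -13756 - 1 = -13757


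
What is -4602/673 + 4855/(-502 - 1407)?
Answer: -12052633/1284757 ≈ -9.3813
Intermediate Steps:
-4602/673 + 4855/(-502 - 1407) = -4602*1/673 + 4855/(-1909) = -4602/673 + 4855*(-1/1909) = -4602/673 - 4855/1909 = -12052633/1284757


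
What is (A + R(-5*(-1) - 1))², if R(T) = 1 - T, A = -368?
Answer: 137641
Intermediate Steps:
(A + R(-5*(-1) - 1))² = (-368 + (1 - (-5*(-1) - 1)))² = (-368 + (1 - (5 - 1)))² = (-368 + (1 - 1*4))² = (-368 + (1 - 4))² = (-368 - 3)² = (-371)² = 137641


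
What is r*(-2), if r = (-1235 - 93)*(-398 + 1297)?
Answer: 2387744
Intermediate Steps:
r = -1193872 (r = -1328*899 = -1193872)
r*(-2) = -1193872*(-2) = 2387744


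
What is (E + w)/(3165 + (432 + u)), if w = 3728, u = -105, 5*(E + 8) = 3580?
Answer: 1109/873 ≈ 1.2703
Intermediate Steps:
E = 708 (E = -8 + (⅕)*3580 = -8 + 716 = 708)
(E + w)/(3165 + (432 + u)) = (708 + 3728)/(3165 + (432 - 105)) = 4436/(3165 + 327) = 4436/3492 = 4436*(1/3492) = 1109/873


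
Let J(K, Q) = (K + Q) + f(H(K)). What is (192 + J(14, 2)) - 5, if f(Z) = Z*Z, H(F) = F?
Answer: 399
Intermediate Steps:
f(Z) = Z²
J(K, Q) = K + Q + K² (J(K, Q) = (K + Q) + K² = K + Q + K²)
(192 + J(14, 2)) - 5 = (192 + (14 + 2 + 14²)) - 5 = (192 + (14 + 2 + 196)) - 5 = (192 + 212) - 5 = 404 - 5 = 399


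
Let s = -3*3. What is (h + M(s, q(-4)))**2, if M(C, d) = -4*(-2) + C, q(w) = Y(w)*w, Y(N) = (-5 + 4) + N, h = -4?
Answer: 25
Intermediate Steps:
Y(N) = -1 + N
q(w) = w*(-1 + w) (q(w) = (-1 + w)*w = w*(-1 + w))
s = -9
M(C, d) = 8 + C
(h + M(s, q(-4)))**2 = (-4 + (8 - 9))**2 = (-4 - 1)**2 = (-5)**2 = 25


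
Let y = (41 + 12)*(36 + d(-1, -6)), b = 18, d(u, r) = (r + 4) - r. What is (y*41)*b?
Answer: 1564560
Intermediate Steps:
d(u, r) = 4 (d(u, r) = (4 + r) - r = 4)
y = 2120 (y = (41 + 12)*(36 + 4) = 53*40 = 2120)
(y*41)*b = (2120*41)*18 = 86920*18 = 1564560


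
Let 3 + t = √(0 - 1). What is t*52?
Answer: -156 + 52*I ≈ -156.0 + 52.0*I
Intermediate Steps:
t = -3 + I (t = -3 + √(0 - 1) = -3 + √(-1) = -3 + I ≈ -3.0 + 1.0*I)
t*52 = (-3 + I)*52 = -156 + 52*I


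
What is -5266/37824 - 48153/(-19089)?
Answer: 13657273/5730336 ≈ 2.3833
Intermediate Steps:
-5266/37824 - 48153/(-19089) = -5266*1/37824 - 48153*(-1/19089) = -2633/18912 + 2293/909 = 13657273/5730336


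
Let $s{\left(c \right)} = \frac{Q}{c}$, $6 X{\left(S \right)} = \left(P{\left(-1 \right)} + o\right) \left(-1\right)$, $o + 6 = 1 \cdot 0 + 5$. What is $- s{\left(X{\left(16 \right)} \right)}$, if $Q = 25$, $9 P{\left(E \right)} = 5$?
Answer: $- \frac{675}{2} \approx -337.5$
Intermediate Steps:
$P{\left(E \right)} = \frac{5}{9}$ ($P{\left(E \right)} = \frac{1}{9} \cdot 5 = \frac{5}{9}$)
$o = -1$ ($o = -6 + \left(1 \cdot 0 + 5\right) = -6 + \left(0 + 5\right) = -6 + 5 = -1$)
$X{\left(S \right)} = \frac{2}{27}$ ($X{\left(S \right)} = \frac{\left(\frac{5}{9} - 1\right) \left(-1\right)}{6} = \frac{\left(- \frac{4}{9}\right) \left(-1\right)}{6} = \frac{1}{6} \cdot \frac{4}{9} = \frac{2}{27}$)
$s{\left(c \right)} = \frac{25}{c}$
$- s{\left(X{\left(16 \right)} \right)} = - \frac{25}{\frac{2}{27}} = - \frac{25 \cdot 27}{2} = \left(-1\right) \frac{675}{2} = - \frac{675}{2}$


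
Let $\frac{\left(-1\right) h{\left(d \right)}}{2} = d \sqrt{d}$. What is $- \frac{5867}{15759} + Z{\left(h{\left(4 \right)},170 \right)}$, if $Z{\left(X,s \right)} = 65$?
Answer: $\frac{1018468}{15759} \approx 64.628$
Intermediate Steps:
$h{\left(d \right)} = - 2 d^{\frac{3}{2}}$ ($h{\left(d \right)} = - 2 d \sqrt{d} = - 2 d^{\frac{3}{2}}$)
$- \frac{5867}{15759} + Z{\left(h{\left(4 \right)},170 \right)} = - \frac{5867}{15759} + 65 = \frac{1018468}{15759}$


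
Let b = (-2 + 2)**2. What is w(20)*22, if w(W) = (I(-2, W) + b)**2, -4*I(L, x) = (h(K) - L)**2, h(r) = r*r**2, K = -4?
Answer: 20317462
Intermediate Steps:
h(r) = r**3
b = 0 (b = 0**2 = 0)
I(L, x) = -(-64 - L)**2/4 (I(L, x) = -((-4)**3 - L)**2/4 = -(-64 - L)**2/4)
w(W) = 923521 (w(W) = (-(64 - 2)**2/4 + 0)**2 = (-1/4*62**2 + 0)**2 = (-1/4*3844 + 0)**2 = (-961 + 0)**2 = (-961)**2 = 923521)
w(20)*22 = 923521*22 = 20317462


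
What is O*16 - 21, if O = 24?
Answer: 363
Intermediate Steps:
O*16 - 21 = 24*16 - 21 = 384 - 21 = 363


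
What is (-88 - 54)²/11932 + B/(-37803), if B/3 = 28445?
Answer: -21329794/37588783 ≈ -0.56745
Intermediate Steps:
B = 85335 (B = 3*28445 = 85335)
(-88 - 54)²/11932 + B/(-37803) = (-88 - 54)²/11932 + 85335/(-37803) = (-142)²*(1/11932) + 85335*(-1/37803) = 20164*(1/11932) - 28445/12601 = 5041/2983 - 28445/12601 = -21329794/37588783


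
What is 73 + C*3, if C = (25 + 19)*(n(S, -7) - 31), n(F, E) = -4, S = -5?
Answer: -4547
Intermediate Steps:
C = -1540 (C = (25 + 19)*(-4 - 31) = 44*(-35) = -1540)
73 + C*3 = 73 - 1540*3 = 73 - 4620 = -4547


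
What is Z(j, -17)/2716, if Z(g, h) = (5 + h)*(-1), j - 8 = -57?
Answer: 3/679 ≈ 0.0044183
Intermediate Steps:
j = -49 (j = 8 - 57 = -49)
Z(g, h) = -5 - h
Z(j, -17)/2716 = (-5 - 1*(-17))/2716 = (-5 + 17)*(1/2716) = 12*(1/2716) = 3/679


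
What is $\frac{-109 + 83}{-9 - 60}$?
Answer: $\frac{26}{69} \approx 0.37681$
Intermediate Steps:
$\frac{-109 + 83}{-9 - 60} = - \frac{26}{-69} = \left(-26\right) \left(- \frac{1}{69}\right) = \frac{26}{69}$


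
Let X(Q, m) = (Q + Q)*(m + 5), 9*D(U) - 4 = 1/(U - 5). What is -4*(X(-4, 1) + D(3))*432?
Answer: 82272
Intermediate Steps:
D(U) = 4/9 + 1/(9*(-5 + U)) (D(U) = 4/9 + 1/(9*(U - 5)) = 4/9 + 1/(9*(-5 + U)))
X(Q, m) = 2*Q*(5 + m) (X(Q, m) = (2*Q)*(5 + m) = 2*Q*(5 + m))
-4*(X(-4, 1) + D(3))*432 = -4*(2*(-4)*(5 + 1) + (-19 + 4*3)/(9*(-5 + 3)))*432 = -4*(2*(-4)*6 + (1/9)*(-19 + 12)/(-2))*432 = -4*(-48 + (1/9)*(-1/2)*(-7))*432 = -4*(-48 + 7/18)*432 = -4*(-857/18)*432 = (1714/9)*432 = 82272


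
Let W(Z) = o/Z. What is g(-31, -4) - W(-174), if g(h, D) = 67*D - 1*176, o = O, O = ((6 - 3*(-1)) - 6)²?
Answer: -25749/58 ≈ -443.95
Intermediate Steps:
O = 9 (O = ((6 - 1*(-3)) - 6)² = ((6 + 3) - 6)² = (9 - 6)² = 3² = 9)
o = 9
g(h, D) = -176 + 67*D (g(h, D) = 67*D - 176 = -176 + 67*D)
W(Z) = 9/Z
g(-31, -4) - W(-174) = (-176 + 67*(-4)) - 9/(-174) = (-176 - 268) - 9*(-1)/174 = -444 - 1*(-3/58) = -444 + 3/58 = -25749/58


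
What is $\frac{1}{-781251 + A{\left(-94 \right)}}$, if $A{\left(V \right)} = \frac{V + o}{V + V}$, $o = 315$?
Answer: $- \frac{188}{146875409} \approx -1.28 \cdot 10^{-6}$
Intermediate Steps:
$A{\left(V \right)} = \frac{315 + V}{2 V}$ ($A{\left(V \right)} = \frac{V + 315}{V + V} = \frac{315 + V}{2 V}$)
$\frac{1}{-781251 + A{\left(-94 \right)}} = \frac{1}{-781251 + \frac{315 - 94}{2 \left(-94\right)}} = \frac{1}{-781251 + \frac{1}{2} \left(- \frac{1}{94}\right) 221} = \frac{1}{-781251 - \frac{221}{188}} = \frac{1}{- \frac{146875409}{188}} = - \frac{188}{146875409}$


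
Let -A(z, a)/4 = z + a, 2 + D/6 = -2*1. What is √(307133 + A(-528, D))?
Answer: √309341 ≈ 556.18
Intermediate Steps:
D = -24 (D = -12 + 6*(-2*1) = -12 + 6*(-2) = -12 - 12 = -24)
A(z, a) = -4*a - 4*z (A(z, a) = -4*(z + a) = -4*(a + z) = -4*a - 4*z)
√(307133 + A(-528, D)) = √(307133 + (-4*(-24) - 4*(-528))) = √(307133 + (96 + 2112)) = √(307133 + 2208) = √309341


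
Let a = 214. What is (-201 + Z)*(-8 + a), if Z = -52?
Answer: -52118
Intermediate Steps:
(-201 + Z)*(-8 + a) = (-201 - 52)*(-8 + 214) = -253*206 = -52118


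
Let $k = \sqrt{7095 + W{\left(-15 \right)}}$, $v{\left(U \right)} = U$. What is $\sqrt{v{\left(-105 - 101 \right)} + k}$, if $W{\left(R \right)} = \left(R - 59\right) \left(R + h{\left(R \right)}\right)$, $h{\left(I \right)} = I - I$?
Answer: $\sqrt{-206 + \sqrt{8205}} \approx 10.743 i$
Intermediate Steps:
$h{\left(I \right)} = 0$
$W{\left(R \right)} = R \left(-59 + R\right)$ ($W{\left(R \right)} = \left(R - 59\right) \left(R + 0\right) = \left(-59 + R\right) R = R \left(-59 + R\right)$)
$k = \sqrt{8205}$ ($k = \sqrt{7095 - 15 \left(-59 - 15\right)} = \sqrt{7095 - -1110} = \sqrt{7095 + 1110} = \sqrt{8205} \approx 90.581$)
$\sqrt{v{\left(-105 - 101 \right)} + k} = \sqrt{\left(-105 - 101\right) + \sqrt{8205}} = \sqrt{-206 + \sqrt{8205}}$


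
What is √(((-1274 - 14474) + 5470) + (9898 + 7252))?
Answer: 2*√1718 ≈ 82.898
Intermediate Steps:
√(((-1274 - 14474) + 5470) + (9898 + 7252)) = √((-15748 + 5470) + 17150) = √(-10278 + 17150) = √6872 = 2*√1718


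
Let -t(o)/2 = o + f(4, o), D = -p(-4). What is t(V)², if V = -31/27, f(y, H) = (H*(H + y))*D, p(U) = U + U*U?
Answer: 343657444/59049 ≈ 5819.9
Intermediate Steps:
p(U) = U + U²
D = -12 (D = -(-4)*(1 - 4) = -(-4)*(-3) = -1*12 = -12)
f(y, H) = -12*H*(H + y) (f(y, H) = (H*(H + y))*(-12) = -12*H*(H + y))
V = -31/27 (V = -31*1/27 = -31/27 ≈ -1.1481)
t(o) = -2*o + 24*o*(4 + o) (t(o) = -2*(o - 12*o*(o + 4)) = -2*(o - 12*o*(4 + o)) = -2*o + 24*o*(4 + o))
t(V)² = (2*(-31/27)*(47 + 12*(-31/27)))² = (2*(-31/27)*(47 - 124/9))² = (2*(-31/27)*(299/9))² = (-18538/243)² = 343657444/59049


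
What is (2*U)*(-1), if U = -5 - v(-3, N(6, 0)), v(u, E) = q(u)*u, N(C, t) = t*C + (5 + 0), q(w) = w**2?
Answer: -44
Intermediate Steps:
N(C, t) = 5 + C*t (N(C, t) = C*t + 5 = 5 + C*t)
v(u, E) = u**3 (v(u, E) = u**2*u = u**3)
U = 22 (U = -5 - 1*(-3)**3 = -5 - 1*(-27) = -5 + 27 = 22)
(2*U)*(-1) = (2*22)*(-1) = 44*(-1) = -44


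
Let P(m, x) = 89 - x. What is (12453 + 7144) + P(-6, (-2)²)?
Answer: 19682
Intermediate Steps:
(12453 + 7144) + P(-6, (-2)²) = (12453 + 7144) + (89 - 1*(-2)²) = 19597 + (89 - 1*4) = 19597 + (89 - 4) = 19597 + 85 = 19682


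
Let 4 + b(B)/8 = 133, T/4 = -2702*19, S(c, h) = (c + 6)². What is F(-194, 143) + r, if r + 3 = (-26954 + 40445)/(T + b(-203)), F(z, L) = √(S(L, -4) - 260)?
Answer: -626451/204320 + √21941 ≈ 145.06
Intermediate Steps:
S(c, h) = (6 + c)²
T = -205352 (T = 4*(-2702*19) = 4*(-51338) = -205352)
b(B) = 1032 (b(B) = -32 + 8*133 = -32 + 1064 = 1032)
F(z, L) = √(-260 + (6 + L)²) (F(z, L) = √((6 + L)² - 260) = √(-260 + (6 + L)²))
r = -626451/204320 (r = -3 + (-26954 + 40445)/(-205352 + 1032) = -3 + 13491/(-204320) = -3 + 13491*(-1/204320) = -3 - 13491/204320 = -626451/204320 ≈ -3.0660)
F(-194, 143) + r = √(-260 + (6 + 143)²) - 626451/204320 = √(-260 + 149²) - 626451/204320 = √(-260 + 22201) - 626451/204320 = √21941 - 626451/204320 = -626451/204320 + √21941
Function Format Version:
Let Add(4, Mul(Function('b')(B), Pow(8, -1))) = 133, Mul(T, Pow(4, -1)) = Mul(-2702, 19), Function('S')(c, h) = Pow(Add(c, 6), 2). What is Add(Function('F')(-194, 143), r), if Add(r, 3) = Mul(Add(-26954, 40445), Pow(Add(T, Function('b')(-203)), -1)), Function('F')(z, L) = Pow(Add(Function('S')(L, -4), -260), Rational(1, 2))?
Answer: Add(Rational(-626451, 204320), Pow(21941, Rational(1, 2))) ≈ 145.06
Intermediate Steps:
Function('S')(c, h) = Pow(Add(6, c), 2)
T = -205352 (T = Mul(4, Mul(-2702, 19)) = Mul(4, -51338) = -205352)
Function('b')(B) = 1032 (Function('b')(B) = Add(-32, Mul(8, 133)) = Add(-32, 1064) = 1032)
Function('F')(z, L) = Pow(Add(-260, Pow(Add(6, L), 2)), Rational(1, 2)) (Function('F')(z, L) = Pow(Add(Pow(Add(6, L), 2), -260), Rational(1, 2)) = Pow(Add(-260, Pow(Add(6, L), 2)), Rational(1, 2)))
r = Rational(-626451, 204320) (r = Add(-3, Mul(Add(-26954, 40445), Pow(Add(-205352, 1032), -1))) = Add(-3, Mul(13491, Pow(-204320, -1))) = Add(-3, Mul(13491, Rational(-1, 204320))) = Add(-3, Rational(-13491, 204320)) = Rational(-626451, 204320) ≈ -3.0660)
Add(Function('F')(-194, 143), r) = Add(Pow(Add(-260, Pow(Add(6, 143), 2)), Rational(1, 2)), Rational(-626451, 204320)) = Add(Pow(Add(-260, Pow(149, 2)), Rational(1, 2)), Rational(-626451, 204320)) = Add(Pow(Add(-260, 22201), Rational(1, 2)), Rational(-626451, 204320)) = Add(Pow(21941, Rational(1, 2)), Rational(-626451, 204320)) = Add(Rational(-626451, 204320), Pow(21941, Rational(1, 2)))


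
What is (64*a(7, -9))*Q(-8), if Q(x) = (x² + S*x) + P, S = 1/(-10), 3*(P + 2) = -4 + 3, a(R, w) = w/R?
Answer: -179904/35 ≈ -5140.1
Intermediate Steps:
P = -7/3 (P = -2 + (-4 + 3)/3 = -2 + (⅓)*(-1) = -2 - ⅓ = -7/3 ≈ -2.3333)
S = -⅒ ≈ -0.10000
Q(x) = -7/3 + x² - x/10 (Q(x) = (x² - x/10) - 7/3 = -7/3 + x² - x/10)
(64*a(7, -9))*Q(-8) = (64*(-9/7))*(-7/3 + (-8)² - ⅒*(-8)) = (64*(-9*⅐))*(-7/3 + 64 + ⅘) = (64*(-9/7))*(937/15) = -576/7*937/15 = -179904/35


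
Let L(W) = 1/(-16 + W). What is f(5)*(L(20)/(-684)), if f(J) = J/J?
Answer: -1/2736 ≈ -0.00036550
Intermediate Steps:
f(J) = 1
f(5)*(L(20)/(-684)) = 1*(1/((-16 + 20)*(-684))) = 1*(-1/684/4) = 1*((¼)*(-1/684)) = 1*(-1/2736) = -1/2736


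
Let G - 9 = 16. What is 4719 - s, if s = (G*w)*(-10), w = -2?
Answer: 4219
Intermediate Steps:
G = 25 (G = 9 + 16 = 25)
s = 500 (s = (25*(-2))*(-10) = -50*(-10) = 500)
4719 - s = 4719 - 1*500 = 4719 - 500 = 4219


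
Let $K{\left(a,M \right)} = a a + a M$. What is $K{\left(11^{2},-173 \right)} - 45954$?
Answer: $-52246$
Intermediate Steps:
$K{\left(a,M \right)} = a^{2} + M a$
$K{\left(11^{2},-173 \right)} - 45954 = 11^{2} \left(-173 + 11^{2}\right) - 45954 = 121 \left(-173 + 121\right) - 45954 = 121 \left(-52\right) - 45954 = -6292 - 45954 = -52246$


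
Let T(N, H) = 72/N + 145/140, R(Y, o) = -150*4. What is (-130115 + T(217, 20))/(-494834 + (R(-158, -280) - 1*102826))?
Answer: 37646211/173096560 ≈ 0.21749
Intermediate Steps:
R(Y, o) = -600
T(N, H) = 29/28 + 72/N (T(N, H) = 72/N + 145*(1/140) = 72/N + 29/28 = 29/28 + 72/N)
(-130115 + T(217, 20))/(-494834 + (R(-158, -280) - 1*102826)) = (-130115 + (29/28 + 72/217))/(-494834 + (-600 - 1*102826)) = (-130115 + (29/28 + 72*(1/217)))/(-494834 + (-600 - 102826)) = (-130115 + (29/28 + 72/217))/(-494834 - 103426) = (-130115 + 1187/868)/(-598260) = -112938633/868*(-1/598260) = 37646211/173096560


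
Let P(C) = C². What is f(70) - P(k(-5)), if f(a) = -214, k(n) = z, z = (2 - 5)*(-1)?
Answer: -223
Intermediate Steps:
z = 3 (z = -3*(-1) = 3)
k(n) = 3
f(70) - P(k(-5)) = -214 - 1*3² = -214 - 1*9 = -214 - 9 = -223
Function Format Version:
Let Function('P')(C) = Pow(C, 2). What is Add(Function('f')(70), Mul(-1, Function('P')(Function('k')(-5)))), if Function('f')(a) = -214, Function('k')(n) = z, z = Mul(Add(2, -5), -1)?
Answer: -223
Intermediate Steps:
z = 3 (z = Mul(-3, -1) = 3)
Function('k')(n) = 3
Add(Function('f')(70), Mul(-1, Function('P')(Function('k')(-5)))) = Add(-214, Mul(-1, Pow(3, 2))) = Add(-214, Mul(-1, 9)) = Add(-214, -9) = -223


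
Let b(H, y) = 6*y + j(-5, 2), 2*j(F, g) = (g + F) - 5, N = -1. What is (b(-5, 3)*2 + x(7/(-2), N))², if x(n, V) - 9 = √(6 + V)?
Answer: (37 + √5)² ≈ 1539.5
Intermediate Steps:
j(F, g) = -5/2 + F/2 + g/2 (j(F, g) = ((g + F) - 5)/2 = ((F + g) - 5)/2 = (-5 + F + g)/2 = -5/2 + F/2 + g/2)
x(n, V) = 9 + √(6 + V)
b(H, y) = -4 + 6*y (b(H, y) = 6*y + (-5/2 + (½)*(-5) + (½)*2) = 6*y + (-5/2 - 5/2 + 1) = 6*y - 4 = -4 + 6*y)
(b(-5, 3)*2 + x(7/(-2), N))² = ((-4 + 6*3)*2 + (9 + √(6 - 1)))² = ((-4 + 18)*2 + (9 + √5))² = (14*2 + (9 + √5))² = (28 + (9 + √5))² = (37 + √5)²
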